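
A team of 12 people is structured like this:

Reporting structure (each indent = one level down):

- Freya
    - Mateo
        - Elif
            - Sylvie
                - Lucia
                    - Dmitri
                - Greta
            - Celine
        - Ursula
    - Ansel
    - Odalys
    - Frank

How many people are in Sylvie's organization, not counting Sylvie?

3

Sylvie directly manages Lucia, Greta. Under Lucia: Dmitri (1). Greta has no reports. So Sylvie's organization is 2 direct reports plus everyone under them: 2 + 1 = 3.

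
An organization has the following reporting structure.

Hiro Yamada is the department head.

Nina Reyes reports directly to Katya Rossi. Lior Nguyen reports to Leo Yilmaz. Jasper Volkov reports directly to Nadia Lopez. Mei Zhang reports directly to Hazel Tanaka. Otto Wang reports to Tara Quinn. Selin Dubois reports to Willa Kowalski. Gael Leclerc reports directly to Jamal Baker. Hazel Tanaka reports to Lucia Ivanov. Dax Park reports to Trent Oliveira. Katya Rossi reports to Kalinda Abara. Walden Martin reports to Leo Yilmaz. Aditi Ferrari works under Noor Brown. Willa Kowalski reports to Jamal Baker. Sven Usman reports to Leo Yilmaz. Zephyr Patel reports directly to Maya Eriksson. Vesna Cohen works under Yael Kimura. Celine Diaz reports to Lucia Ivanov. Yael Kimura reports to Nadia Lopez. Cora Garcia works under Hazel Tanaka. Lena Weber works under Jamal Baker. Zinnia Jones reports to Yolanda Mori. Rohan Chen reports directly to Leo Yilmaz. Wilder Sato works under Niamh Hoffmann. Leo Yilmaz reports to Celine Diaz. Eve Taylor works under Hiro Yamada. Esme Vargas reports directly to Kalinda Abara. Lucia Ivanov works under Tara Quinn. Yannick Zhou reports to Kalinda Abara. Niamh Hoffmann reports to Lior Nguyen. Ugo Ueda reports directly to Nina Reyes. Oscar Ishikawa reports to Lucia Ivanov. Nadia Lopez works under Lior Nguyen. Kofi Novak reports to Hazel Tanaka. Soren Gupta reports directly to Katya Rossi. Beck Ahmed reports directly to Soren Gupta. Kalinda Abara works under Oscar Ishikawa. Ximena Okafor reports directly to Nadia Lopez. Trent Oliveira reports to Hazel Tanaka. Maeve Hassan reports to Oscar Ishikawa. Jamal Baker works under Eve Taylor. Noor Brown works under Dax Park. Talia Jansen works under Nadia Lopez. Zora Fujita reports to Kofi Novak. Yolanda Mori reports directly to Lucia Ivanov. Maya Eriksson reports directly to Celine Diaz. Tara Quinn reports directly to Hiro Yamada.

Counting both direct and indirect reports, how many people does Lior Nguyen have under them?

8

Lior Nguyen directly manages Nadia Lopez, Niamh Hoffmann. Under Nadia Lopez: Ximena Okafor, Talia Jansen, Yael Kimura, Vesna Cohen, Jasper Volkov (5). Under Niamh Hoffmann: Wilder Sato (1). So Lior Nguyen's organization is 2 direct reports plus everyone under them: 6 + 2 = 8.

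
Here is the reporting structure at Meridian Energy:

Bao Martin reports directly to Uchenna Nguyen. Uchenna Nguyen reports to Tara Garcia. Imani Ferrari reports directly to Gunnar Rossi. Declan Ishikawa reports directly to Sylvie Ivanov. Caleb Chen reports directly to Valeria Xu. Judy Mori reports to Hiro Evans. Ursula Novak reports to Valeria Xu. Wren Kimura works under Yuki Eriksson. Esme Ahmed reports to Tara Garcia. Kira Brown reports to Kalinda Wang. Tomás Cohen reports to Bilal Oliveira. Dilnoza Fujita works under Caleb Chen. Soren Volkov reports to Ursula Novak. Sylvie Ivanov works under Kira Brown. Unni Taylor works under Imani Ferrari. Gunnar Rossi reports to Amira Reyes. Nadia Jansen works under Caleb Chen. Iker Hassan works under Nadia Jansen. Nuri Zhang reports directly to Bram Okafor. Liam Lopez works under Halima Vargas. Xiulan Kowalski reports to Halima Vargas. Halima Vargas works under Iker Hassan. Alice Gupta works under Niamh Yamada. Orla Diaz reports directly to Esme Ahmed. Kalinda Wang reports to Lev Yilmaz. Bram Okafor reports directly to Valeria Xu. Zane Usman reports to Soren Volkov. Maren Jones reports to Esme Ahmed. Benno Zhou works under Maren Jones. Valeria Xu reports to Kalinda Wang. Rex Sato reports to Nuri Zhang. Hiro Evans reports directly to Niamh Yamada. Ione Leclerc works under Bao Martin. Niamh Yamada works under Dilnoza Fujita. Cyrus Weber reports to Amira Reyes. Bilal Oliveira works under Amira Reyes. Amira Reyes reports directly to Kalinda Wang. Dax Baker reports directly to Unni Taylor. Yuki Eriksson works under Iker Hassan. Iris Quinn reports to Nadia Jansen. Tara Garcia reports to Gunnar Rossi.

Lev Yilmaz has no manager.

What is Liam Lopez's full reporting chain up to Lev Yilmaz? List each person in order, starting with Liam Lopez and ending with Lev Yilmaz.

Liam Lopez reports to Halima Vargas. Halima Vargas reports to Iker Hassan. Iker Hassan reports to Nadia Jansen. Nadia Jansen reports to Caleb Chen. Caleb Chen reports to Valeria Xu. Valeria Xu reports to Kalinda Wang. Kalinda Wang reports to Lev Yilmaz. Lev Yilmaz is at the top.

Liam Lopez -> Halima Vargas -> Iker Hassan -> Nadia Jansen -> Caleb Chen -> Valeria Xu -> Kalinda Wang -> Lev Yilmaz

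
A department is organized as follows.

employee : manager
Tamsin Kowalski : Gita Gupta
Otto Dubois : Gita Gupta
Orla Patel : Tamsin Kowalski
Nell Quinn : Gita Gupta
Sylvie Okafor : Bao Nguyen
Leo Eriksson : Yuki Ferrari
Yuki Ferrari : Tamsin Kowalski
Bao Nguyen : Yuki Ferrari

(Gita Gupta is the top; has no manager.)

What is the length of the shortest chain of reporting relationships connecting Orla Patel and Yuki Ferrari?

Orla Patel is 1 level below Tamsin Kowalski, and Yuki Ferrari is 1 level below Tamsin Kowalski (their lowest common manager). The shortest path runs up from Orla Patel to Tamsin Kowalski and back down to Yuki Ferrari: 1 + 1 = 2 links.

2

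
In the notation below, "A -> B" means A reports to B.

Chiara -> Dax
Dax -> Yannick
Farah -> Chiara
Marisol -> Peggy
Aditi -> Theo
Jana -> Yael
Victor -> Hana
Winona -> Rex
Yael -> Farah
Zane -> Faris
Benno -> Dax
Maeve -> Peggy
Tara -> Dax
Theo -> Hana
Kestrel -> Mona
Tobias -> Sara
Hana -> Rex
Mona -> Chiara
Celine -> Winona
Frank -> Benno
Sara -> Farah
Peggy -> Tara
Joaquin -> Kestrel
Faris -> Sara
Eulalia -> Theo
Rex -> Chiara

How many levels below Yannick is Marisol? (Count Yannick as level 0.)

4

Chain from Marisol up to Yannick: Marisol → Peggy → Tara → Dax → Yannick. That is 4 steps up, so Marisol is 4 levels below Yannick.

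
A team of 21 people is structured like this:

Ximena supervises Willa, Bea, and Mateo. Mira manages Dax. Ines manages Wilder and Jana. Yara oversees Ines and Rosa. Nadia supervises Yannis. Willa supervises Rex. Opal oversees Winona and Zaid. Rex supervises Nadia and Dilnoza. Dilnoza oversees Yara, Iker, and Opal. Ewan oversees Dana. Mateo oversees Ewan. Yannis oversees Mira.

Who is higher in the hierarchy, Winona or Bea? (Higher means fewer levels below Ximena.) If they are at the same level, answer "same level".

Winona is 5 levels below Ximena; Bea is 1. Bea is higher.

Bea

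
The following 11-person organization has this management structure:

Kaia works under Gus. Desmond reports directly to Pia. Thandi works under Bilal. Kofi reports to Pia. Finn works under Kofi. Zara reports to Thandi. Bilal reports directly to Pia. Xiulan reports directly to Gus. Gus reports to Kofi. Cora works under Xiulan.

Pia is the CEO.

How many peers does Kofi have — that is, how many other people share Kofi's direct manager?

2

Kofi reports to Pia. Pia's other direct reports are Desmond, Bilal — 2 peers.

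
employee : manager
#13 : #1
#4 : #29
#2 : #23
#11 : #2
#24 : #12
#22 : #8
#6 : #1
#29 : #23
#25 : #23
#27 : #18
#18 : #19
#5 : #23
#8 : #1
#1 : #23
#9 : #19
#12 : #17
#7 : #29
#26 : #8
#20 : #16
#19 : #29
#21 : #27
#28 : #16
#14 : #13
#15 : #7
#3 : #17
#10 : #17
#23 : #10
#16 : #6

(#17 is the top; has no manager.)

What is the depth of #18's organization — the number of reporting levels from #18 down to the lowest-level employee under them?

2

The longest chain under #18 runs #18 → #27 → #21, which is 2 levels below #18.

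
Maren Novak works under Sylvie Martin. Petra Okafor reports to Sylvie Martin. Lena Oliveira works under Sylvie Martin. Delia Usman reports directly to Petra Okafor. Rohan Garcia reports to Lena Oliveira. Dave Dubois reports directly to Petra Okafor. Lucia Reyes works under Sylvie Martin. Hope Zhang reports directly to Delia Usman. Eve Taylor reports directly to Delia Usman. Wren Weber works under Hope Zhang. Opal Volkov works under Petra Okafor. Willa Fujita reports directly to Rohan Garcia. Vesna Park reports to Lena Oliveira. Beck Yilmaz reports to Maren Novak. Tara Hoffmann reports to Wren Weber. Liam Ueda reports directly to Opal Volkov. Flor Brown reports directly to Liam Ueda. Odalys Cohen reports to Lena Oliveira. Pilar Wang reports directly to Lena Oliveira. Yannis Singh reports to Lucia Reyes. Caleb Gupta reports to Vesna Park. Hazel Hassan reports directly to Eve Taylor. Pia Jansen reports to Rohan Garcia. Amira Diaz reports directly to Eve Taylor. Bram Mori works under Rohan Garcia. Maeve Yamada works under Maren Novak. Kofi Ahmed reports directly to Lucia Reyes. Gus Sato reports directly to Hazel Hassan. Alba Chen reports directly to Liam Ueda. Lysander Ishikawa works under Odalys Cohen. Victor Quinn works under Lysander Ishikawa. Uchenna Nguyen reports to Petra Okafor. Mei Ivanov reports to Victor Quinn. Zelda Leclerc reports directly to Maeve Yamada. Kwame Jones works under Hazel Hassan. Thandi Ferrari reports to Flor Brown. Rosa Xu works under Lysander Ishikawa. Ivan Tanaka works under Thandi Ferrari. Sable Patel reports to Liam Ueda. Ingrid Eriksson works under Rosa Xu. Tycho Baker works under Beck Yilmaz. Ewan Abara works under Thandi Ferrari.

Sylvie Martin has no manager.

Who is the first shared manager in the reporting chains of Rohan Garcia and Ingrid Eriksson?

Lena Oliveira

Rohan Garcia's chain of managers is Lena Oliveira, Sylvie Martin. Ingrid Eriksson's chain of managers is Rosa Xu, Lysander Ishikawa, Odalys Cohen, Lena Oliveira, Sylvie Martin. The first manager that appears in both chains is Lena Oliveira.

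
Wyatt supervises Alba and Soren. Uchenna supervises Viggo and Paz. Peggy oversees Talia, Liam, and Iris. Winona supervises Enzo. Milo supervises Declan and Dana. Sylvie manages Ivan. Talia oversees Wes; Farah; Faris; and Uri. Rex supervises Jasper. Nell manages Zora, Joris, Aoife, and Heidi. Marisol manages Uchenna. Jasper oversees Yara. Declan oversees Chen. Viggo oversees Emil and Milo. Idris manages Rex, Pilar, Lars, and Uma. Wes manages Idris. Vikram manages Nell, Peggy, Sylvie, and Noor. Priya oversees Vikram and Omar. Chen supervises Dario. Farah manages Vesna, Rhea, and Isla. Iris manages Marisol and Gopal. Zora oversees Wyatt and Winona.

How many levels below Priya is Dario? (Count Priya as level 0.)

10

Chain from Dario up to Priya: Dario → Chen → Declan → Milo → Viggo → Uchenna → Marisol → Iris → Peggy → Vikram → Priya. That is 10 steps up, so Dario is 10 levels below Priya.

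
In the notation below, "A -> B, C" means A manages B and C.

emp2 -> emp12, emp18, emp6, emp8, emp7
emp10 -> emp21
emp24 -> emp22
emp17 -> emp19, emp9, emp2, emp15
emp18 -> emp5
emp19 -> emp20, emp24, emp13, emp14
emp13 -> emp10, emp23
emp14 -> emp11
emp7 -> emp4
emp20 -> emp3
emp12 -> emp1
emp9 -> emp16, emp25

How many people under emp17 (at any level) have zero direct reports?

13

The people in emp17's organization with no one reporting to them are emp15, emp4, emp8, emp6, emp5, emp1, emp25, emp16, emp11, emp23, emp21, emp22, emp3. That is 13.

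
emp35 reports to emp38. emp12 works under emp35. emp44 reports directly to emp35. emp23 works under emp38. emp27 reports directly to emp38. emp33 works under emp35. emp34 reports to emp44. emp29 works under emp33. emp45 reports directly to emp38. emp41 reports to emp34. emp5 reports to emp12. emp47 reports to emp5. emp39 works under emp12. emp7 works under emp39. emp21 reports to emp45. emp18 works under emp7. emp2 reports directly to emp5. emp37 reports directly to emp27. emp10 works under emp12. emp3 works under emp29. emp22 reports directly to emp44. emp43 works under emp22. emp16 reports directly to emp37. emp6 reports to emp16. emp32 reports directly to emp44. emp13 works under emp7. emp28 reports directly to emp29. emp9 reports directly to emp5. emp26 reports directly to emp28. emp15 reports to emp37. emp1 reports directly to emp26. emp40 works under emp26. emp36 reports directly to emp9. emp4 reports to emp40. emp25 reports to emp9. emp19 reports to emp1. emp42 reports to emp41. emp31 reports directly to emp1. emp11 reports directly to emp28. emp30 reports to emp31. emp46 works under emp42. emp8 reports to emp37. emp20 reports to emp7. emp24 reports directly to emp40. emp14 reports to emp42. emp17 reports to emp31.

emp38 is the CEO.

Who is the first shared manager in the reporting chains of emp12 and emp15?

emp38

emp12's chain of managers is emp35, emp38. emp15's chain of managers is emp37, emp27, emp38. The first manager that appears in both chains is emp38.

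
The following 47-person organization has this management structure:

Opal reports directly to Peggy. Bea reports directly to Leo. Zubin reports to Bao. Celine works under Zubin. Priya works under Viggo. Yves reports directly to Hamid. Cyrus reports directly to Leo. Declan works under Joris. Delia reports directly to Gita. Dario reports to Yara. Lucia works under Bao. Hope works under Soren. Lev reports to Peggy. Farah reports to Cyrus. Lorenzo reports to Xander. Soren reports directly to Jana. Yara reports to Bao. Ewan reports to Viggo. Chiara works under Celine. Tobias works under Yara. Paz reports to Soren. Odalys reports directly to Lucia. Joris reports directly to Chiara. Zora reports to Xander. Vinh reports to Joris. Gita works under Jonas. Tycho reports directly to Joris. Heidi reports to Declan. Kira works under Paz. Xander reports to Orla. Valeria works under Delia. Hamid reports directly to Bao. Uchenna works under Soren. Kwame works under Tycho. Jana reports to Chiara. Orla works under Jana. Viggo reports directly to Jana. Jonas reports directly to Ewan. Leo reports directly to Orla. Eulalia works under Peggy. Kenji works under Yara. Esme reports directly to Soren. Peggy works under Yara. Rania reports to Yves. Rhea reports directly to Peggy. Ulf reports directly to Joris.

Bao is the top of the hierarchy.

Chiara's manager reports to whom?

Chiara reports to Celine, and Celine reports to Zubin. So Chiara's skip-level manager is Zubin.

Zubin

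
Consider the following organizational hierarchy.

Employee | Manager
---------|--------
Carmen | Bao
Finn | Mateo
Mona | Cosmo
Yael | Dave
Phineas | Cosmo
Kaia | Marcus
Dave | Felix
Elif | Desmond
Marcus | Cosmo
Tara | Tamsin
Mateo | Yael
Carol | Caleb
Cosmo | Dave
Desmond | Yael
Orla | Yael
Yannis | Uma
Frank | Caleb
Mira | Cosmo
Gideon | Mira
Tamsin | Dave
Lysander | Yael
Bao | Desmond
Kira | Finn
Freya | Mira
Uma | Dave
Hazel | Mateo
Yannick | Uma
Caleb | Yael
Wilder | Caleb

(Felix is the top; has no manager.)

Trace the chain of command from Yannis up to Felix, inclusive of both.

Yannis reports to Uma. Uma reports to Dave. Dave reports to Felix. Felix is at the top.

Yannis -> Uma -> Dave -> Felix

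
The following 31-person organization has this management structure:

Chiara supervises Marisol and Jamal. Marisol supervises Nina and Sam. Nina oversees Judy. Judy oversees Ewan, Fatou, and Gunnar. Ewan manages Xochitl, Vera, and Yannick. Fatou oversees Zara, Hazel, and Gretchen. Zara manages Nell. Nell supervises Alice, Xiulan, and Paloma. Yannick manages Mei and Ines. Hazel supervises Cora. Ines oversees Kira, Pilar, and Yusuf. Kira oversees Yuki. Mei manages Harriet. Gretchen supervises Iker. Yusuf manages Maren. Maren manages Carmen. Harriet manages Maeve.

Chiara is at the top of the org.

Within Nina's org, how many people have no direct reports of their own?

The people in Nina's organization with no one reporting to them are Gunnar, Iker, Cora, Paloma, Xiulan, Alice, Xochitl, Vera, Maeve, Carmen, Pilar, Yuki. That is 12.

12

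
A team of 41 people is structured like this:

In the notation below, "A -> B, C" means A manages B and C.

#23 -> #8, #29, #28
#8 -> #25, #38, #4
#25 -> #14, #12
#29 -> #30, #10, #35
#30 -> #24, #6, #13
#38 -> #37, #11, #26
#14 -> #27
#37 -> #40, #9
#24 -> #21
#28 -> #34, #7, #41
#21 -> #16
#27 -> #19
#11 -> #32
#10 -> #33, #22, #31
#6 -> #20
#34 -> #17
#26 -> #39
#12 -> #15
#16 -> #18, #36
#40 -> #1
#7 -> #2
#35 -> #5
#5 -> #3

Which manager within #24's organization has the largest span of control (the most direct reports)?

Direct-report counts within #24's organization: #24 has 1; #21 has 1; #16 has 2. The largest is 2, held by #16.

#16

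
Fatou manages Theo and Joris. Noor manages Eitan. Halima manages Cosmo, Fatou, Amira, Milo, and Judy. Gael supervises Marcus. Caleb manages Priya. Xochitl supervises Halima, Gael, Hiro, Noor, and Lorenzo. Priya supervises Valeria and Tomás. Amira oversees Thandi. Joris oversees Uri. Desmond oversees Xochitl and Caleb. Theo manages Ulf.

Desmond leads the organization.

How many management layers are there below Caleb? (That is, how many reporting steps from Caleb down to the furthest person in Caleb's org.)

The longest chain under Caleb runs Caleb → Priya → Tomás, which is 2 levels below Caleb.

2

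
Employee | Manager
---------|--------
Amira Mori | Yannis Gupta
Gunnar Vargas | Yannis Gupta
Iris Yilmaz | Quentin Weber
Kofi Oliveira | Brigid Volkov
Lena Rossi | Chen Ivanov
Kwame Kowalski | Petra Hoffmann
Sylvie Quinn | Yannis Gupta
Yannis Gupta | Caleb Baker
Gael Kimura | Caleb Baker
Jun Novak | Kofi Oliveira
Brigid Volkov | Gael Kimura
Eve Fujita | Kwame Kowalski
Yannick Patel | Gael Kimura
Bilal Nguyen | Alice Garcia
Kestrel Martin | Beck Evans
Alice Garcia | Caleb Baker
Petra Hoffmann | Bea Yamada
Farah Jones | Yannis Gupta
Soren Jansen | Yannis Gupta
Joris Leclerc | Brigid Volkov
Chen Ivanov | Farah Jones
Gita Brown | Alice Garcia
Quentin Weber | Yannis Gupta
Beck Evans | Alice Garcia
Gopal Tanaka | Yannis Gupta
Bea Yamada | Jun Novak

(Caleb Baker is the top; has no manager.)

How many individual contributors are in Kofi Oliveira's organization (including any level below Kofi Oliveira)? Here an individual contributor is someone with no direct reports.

1

The only person in Kofi Oliveira's organization with no one reporting to them is Eve Fujita. That is 1.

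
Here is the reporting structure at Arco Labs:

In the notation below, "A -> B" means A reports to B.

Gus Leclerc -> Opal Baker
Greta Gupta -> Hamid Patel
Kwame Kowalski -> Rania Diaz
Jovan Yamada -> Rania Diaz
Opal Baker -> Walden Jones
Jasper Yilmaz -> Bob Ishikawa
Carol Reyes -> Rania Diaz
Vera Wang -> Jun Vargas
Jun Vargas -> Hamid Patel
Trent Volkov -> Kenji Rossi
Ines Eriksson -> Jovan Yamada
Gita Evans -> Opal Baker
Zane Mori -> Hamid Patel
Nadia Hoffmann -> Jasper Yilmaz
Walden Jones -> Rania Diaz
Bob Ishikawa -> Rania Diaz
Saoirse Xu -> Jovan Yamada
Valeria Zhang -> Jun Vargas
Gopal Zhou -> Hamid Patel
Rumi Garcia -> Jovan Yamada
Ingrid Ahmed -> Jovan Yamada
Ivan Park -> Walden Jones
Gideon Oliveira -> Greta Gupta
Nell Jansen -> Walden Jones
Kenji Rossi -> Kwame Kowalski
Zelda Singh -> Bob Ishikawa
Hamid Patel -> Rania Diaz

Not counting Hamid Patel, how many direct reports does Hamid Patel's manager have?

5

Hamid Patel reports to Rania Diaz. Rania Diaz's other direct reports are Walden Jones, Jovan Yamada, Bob Ishikawa, Carol Reyes, Kwame Kowalski — 5 peers.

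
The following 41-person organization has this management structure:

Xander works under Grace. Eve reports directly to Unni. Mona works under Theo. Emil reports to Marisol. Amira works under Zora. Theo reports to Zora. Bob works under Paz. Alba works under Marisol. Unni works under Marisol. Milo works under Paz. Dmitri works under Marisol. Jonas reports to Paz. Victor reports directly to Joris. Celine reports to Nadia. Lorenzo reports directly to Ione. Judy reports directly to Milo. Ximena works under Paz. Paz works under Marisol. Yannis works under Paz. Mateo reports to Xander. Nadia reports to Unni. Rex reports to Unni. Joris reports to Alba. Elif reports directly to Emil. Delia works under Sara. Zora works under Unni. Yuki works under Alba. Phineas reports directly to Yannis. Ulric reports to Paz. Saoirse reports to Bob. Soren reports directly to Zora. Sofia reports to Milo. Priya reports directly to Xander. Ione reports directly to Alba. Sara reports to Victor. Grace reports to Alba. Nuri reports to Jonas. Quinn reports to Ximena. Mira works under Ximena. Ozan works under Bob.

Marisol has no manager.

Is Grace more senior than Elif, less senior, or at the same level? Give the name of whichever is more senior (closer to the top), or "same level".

Both Grace and Elif are 2 levels below Marisol.

same level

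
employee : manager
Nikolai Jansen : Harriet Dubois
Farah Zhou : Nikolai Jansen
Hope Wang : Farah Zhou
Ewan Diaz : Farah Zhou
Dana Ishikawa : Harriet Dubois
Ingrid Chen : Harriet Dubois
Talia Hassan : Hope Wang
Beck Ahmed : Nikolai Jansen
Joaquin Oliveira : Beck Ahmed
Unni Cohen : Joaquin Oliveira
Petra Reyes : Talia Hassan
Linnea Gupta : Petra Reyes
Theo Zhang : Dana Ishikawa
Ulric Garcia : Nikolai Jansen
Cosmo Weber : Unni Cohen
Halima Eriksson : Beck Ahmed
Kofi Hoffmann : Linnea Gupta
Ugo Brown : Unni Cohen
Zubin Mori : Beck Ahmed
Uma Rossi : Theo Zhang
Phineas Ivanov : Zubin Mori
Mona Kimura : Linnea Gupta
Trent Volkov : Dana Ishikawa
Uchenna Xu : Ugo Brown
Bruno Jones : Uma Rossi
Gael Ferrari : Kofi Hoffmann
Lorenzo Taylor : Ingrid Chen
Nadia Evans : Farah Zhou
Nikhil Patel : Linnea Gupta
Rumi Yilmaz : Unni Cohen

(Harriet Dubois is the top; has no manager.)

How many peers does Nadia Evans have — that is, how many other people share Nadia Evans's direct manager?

Nadia Evans reports to Farah Zhou. Farah Zhou's other direct reports are Hope Wang, Ewan Diaz — 2 peers.

2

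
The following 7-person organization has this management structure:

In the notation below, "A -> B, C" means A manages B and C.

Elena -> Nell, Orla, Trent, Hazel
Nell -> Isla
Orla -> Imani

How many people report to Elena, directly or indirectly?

6

Elena directly manages Nell, Orla, Trent, Hazel. Under Nell: Isla (1). Under Orla: Imani (1). Trent has no reports. Hazel has no reports. So Elena's organization is 4 direct reports plus everyone under them: 2 + 2 + 1 + 1 = 6.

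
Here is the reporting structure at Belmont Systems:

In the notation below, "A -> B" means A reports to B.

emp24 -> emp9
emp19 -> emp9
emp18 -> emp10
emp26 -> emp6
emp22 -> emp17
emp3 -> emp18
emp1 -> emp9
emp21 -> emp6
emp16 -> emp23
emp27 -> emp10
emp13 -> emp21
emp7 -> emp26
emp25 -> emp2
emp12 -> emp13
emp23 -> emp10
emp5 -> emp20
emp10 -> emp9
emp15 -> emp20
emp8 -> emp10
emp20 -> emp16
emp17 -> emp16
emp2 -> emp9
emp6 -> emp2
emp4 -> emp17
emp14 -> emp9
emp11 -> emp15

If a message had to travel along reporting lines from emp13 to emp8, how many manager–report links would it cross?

emp13 is 4 levels below emp9, and emp8 is 2 levels below emp9 (their lowest common manager). The shortest path runs up from emp13 to emp9 and back down to emp8: 4 + 2 = 6 links.

6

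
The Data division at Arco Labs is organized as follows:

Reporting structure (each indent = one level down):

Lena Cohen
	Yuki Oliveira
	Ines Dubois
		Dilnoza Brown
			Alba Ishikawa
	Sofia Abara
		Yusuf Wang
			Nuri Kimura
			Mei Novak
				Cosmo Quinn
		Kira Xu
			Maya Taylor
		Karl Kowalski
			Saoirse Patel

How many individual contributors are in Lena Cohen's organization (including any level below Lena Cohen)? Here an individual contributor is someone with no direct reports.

The people in Lena Cohen's organization with no one reporting to them are Saoirse Patel, Maya Taylor, Cosmo Quinn, Nuri Kimura, Alba Ishikawa, Yuki Oliveira. That is 6.

6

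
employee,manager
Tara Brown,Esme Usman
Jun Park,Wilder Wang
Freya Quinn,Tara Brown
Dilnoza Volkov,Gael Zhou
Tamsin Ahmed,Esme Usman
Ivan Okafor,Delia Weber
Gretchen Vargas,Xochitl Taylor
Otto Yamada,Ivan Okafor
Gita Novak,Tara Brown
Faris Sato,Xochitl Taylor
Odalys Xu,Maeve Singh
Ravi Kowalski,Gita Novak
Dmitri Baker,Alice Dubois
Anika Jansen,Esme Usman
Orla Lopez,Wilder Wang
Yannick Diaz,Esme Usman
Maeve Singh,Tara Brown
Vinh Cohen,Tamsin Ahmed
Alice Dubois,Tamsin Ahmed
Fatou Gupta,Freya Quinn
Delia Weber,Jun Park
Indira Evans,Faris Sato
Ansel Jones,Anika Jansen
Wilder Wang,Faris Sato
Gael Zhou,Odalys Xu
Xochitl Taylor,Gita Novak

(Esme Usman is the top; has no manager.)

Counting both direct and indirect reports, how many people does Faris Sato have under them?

Faris Sato directly manages Wilder Wang, Indira Evans. Under Wilder Wang: Orla Lopez, Jun Park, Delia Weber, Ivan Okafor, Otto Yamada (5). Indira Evans has no reports. So Faris Sato's organization is 2 direct reports plus everyone under them: 6 + 1 = 7.

7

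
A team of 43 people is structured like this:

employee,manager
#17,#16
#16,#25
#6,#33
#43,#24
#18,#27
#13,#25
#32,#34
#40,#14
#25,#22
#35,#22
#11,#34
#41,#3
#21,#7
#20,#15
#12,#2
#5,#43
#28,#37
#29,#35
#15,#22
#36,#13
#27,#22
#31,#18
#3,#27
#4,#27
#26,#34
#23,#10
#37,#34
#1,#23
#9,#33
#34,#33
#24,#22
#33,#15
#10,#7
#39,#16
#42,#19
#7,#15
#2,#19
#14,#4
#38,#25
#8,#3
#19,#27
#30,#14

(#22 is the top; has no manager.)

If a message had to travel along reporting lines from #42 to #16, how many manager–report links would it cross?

#42 is 3 levels below #22, and #16 is 2 levels below #22 (their lowest common manager). The shortest path runs up from #42 to #22 and back down to #16: 3 + 2 = 5 links.

5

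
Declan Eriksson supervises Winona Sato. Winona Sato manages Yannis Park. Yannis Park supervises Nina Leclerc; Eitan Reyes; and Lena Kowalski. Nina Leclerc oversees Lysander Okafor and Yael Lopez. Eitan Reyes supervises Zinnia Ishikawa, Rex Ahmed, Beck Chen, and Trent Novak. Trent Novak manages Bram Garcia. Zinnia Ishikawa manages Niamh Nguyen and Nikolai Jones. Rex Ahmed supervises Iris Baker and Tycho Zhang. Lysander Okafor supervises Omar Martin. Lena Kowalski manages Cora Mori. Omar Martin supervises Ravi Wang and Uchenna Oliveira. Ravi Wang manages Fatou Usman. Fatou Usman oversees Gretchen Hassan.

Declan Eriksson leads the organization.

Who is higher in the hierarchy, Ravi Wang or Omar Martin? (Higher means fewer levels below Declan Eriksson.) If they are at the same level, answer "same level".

Omar Martin

Ravi Wang is 6 levels below Declan Eriksson; Omar Martin is 5. Omar Martin is higher.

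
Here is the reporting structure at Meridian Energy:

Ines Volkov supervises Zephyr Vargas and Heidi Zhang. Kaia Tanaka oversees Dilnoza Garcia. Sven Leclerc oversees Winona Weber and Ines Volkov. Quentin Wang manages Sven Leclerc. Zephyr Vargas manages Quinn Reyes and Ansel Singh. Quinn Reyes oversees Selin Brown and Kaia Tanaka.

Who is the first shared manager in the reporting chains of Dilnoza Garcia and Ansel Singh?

Zephyr Vargas

Dilnoza Garcia's chain of managers is Kaia Tanaka, Quinn Reyes, Zephyr Vargas, Ines Volkov, Sven Leclerc, Quentin Wang. Ansel Singh's chain of managers is Zephyr Vargas, Ines Volkov, Sven Leclerc, Quentin Wang. The first manager that appears in both chains is Zephyr Vargas.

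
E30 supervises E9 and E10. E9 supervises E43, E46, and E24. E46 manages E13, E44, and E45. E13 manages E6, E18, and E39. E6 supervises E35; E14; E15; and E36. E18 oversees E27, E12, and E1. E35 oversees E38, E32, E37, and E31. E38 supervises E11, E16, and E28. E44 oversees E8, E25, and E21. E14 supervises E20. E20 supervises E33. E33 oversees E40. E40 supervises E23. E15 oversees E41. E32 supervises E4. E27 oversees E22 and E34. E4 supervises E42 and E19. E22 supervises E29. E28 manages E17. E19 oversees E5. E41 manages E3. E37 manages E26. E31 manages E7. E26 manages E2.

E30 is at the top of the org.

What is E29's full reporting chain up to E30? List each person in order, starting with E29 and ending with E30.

E29 -> E22 -> E27 -> E18 -> E13 -> E46 -> E9 -> E30

E29 reports to E22. E22 reports to E27. E27 reports to E18. E18 reports to E13. E13 reports to E46. E46 reports to E9. E9 reports to E30. E30 is at the top.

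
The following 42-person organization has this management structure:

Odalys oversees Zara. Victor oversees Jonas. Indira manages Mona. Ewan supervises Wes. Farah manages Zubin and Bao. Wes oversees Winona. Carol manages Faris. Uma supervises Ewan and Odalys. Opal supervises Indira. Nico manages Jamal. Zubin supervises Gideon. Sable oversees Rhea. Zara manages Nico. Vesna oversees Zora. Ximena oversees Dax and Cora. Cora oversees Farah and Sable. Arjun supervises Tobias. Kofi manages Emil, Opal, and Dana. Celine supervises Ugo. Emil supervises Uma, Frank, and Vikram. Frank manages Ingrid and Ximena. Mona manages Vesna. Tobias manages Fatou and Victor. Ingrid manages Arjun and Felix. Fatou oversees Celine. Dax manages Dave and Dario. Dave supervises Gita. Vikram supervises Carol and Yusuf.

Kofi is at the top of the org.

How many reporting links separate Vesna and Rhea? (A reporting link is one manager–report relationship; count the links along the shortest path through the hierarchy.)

Vesna is 4 levels below Kofi, and Rhea is 6 levels below Kofi (their lowest common manager). The shortest path runs up from Vesna to Kofi and back down to Rhea: 4 + 6 = 10 links.

10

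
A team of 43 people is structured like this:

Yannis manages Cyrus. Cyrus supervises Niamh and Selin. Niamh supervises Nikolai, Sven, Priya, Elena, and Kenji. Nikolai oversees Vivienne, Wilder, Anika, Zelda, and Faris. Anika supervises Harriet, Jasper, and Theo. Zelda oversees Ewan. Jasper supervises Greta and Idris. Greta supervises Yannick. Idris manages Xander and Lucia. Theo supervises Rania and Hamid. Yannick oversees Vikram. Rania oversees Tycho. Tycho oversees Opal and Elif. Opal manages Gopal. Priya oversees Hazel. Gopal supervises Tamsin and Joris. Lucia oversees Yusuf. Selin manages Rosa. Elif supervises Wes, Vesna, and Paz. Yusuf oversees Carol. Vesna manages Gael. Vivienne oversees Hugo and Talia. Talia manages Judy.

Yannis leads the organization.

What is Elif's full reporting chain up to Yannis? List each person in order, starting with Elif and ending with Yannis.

Elif reports to Tycho. Tycho reports to Rania. Rania reports to Theo. Theo reports to Anika. Anika reports to Nikolai. Nikolai reports to Niamh. Niamh reports to Cyrus. Cyrus reports to Yannis. Yannis is at the top.

Elif -> Tycho -> Rania -> Theo -> Anika -> Nikolai -> Niamh -> Cyrus -> Yannis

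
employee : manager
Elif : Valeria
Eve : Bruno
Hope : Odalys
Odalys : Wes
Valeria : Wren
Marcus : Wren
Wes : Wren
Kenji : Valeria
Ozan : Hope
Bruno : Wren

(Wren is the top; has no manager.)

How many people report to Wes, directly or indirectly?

Wes directly manages Odalys. Under Odalys: Hope, Ozan (2). That's 3 in total.

3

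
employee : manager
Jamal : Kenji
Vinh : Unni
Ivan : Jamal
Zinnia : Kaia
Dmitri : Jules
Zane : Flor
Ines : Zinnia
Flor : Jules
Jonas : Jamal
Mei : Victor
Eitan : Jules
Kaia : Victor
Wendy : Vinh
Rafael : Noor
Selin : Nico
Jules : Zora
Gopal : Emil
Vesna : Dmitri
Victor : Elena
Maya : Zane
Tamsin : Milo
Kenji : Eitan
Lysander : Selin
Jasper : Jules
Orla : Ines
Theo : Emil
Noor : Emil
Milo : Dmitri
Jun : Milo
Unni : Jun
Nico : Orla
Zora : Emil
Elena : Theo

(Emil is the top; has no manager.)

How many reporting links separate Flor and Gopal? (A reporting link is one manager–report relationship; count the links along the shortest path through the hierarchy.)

Flor is 3 levels below Emil, and Gopal is 1 level below Emil (their lowest common manager). The shortest path runs up from Flor to Emil and back down to Gopal: 3 + 1 = 4 links.

4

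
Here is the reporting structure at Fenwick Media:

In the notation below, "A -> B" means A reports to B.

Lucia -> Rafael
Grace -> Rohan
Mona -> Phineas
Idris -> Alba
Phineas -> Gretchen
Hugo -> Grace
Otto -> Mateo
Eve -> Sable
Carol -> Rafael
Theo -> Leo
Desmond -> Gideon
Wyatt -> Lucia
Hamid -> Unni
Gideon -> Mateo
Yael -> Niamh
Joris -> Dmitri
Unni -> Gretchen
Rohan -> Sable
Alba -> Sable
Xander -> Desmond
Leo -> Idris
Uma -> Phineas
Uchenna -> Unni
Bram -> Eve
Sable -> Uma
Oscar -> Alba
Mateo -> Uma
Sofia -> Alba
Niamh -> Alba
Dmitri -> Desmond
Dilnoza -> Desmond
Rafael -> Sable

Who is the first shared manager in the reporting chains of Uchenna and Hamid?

Uchenna's chain of managers is Unni, Gretchen. Hamid's chain of managers is Unni, Gretchen. The first manager that appears in both chains is Unni.

Unni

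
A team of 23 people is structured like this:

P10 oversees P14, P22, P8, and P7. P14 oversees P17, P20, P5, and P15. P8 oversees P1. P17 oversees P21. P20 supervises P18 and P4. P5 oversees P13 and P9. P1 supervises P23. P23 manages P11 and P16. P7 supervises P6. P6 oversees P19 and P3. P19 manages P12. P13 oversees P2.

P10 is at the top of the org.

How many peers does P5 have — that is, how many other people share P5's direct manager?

P5 reports to P14. P14's other direct reports are P17, P20, P15 — 3 peers.

3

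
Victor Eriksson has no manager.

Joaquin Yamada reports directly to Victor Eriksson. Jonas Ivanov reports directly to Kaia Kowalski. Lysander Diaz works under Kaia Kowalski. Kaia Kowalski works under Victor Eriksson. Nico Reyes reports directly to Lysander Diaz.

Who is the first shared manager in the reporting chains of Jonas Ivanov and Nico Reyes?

Jonas Ivanov's chain of managers is Kaia Kowalski, Victor Eriksson. Nico Reyes's chain of managers is Lysander Diaz, Kaia Kowalski, Victor Eriksson. The first manager that appears in both chains is Kaia Kowalski.

Kaia Kowalski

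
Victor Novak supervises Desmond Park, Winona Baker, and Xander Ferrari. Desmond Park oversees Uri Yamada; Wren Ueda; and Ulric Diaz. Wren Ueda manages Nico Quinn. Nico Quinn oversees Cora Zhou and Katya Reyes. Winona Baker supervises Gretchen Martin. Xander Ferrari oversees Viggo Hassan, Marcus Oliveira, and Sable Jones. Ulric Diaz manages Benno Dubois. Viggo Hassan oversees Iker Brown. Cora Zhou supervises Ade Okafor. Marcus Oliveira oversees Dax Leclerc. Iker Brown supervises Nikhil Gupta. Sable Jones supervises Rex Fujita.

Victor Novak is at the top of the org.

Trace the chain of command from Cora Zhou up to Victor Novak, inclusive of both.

Cora Zhou -> Nico Quinn -> Wren Ueda -> Desmond Park -> Victor Novak

Cora Zhou reports to Nico Quinn. Nico Quinn reports to Wren Ueda. Wren Ueda reports to Desmond Park. Desmond Park reports to Victor Novak. Victor Novak is at the top.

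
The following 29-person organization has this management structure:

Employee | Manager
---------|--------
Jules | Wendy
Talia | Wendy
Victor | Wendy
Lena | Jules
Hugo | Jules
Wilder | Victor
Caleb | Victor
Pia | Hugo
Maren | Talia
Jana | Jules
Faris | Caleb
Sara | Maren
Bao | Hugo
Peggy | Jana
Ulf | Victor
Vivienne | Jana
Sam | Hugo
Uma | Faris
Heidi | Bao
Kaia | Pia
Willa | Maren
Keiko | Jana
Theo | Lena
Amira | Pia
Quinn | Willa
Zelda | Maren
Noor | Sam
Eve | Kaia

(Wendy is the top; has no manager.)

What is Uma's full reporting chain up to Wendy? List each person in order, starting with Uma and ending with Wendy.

Uma -> Faris -> Caleb -> Victor -> Wendy

Uma reports to Faris. Faris reports to Caleb. Caleb reports to Victor. Victor reports to Wendy. Wendy is at the top.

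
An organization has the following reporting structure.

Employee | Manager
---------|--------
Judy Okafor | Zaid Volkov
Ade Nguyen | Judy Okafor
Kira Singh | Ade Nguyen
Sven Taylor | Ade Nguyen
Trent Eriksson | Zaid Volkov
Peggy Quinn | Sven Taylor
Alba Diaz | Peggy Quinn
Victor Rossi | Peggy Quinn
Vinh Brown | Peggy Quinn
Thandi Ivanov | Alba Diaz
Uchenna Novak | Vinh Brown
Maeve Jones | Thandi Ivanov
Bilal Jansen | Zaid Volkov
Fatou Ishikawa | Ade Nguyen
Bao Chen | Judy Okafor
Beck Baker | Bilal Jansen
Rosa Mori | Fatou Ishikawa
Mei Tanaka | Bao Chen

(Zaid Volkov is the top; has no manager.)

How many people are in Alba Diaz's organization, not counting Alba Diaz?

2

Alba Diaz directly manages Thandi Ivanov. Under Thandi Ivanov: Maeve Jones (1). That's 2 in total.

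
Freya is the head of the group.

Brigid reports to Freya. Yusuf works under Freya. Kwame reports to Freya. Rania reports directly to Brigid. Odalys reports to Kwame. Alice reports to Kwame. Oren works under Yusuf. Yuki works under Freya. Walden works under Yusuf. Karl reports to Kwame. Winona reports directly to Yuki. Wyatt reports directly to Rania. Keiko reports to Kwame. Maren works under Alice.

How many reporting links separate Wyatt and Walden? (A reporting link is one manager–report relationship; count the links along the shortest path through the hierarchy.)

Wyatt is 3 levels below Freya, and Walden is 2 levels below Freya (their lowest common manager). The shortest path runs up from Wyatt to Freya and back down to Walden: 3 + 2 = 5 links.

5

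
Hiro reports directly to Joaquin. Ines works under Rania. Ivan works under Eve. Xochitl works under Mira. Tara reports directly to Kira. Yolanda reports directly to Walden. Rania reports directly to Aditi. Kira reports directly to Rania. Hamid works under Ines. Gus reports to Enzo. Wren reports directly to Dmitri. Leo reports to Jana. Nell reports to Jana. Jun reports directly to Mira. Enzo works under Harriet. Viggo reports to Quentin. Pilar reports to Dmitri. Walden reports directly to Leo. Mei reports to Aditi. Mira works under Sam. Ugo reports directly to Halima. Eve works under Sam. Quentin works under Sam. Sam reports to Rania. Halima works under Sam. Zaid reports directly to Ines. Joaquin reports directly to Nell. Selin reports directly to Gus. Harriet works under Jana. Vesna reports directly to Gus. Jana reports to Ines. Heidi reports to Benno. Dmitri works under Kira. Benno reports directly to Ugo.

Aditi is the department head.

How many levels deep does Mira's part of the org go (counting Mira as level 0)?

The longest chain under Mira runs Mira → Xochitl, which is 1 level below Mira.

1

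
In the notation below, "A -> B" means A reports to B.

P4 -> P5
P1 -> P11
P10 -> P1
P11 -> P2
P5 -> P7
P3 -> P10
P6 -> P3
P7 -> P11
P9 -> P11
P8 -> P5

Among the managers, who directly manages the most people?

Direct-report counts: P2 has 1; P11 has 3; P7 has 1; P5 has 2; P1 has 1; P10 has 1; P3 has 1. The largest is 3, held by P11.

P11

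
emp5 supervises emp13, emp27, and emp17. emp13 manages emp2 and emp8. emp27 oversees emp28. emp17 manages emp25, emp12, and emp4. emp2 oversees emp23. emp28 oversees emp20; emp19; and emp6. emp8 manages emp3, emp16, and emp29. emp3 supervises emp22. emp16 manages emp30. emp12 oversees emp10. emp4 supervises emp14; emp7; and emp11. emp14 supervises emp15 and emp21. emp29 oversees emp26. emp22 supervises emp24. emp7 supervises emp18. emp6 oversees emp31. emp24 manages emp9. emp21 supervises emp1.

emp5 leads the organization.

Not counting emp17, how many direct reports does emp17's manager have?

2

emp17 reports to emp5. emp5's other direct reports are emp13, emp27 — 2 peers.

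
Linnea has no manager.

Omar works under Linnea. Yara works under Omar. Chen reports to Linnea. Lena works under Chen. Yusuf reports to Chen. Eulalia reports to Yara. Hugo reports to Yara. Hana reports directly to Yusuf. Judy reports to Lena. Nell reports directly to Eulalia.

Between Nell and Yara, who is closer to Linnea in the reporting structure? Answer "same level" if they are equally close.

Nell is 4 levels below Linnea; Yara is 2. Yara is higher.

Yara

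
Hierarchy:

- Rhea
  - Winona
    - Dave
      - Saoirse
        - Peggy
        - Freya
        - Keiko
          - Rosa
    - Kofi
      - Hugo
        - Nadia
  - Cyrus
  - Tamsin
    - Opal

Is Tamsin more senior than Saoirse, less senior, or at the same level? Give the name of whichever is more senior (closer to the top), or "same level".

Tamsin is 1 level below Rhea; Saoirse is 3. Tamsin is higher.

Tamsin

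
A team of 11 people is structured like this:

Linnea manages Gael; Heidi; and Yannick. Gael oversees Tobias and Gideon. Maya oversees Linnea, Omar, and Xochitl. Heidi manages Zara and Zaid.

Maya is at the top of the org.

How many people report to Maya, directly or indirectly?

Maya directly manages Linnea, Omar, Xochitl. Under Linnea: Heidi, Zaid, Zara, Gael, Gideon, Tobias, Yannick (7). Omar has no reports. Xochitl has no reports. So Maya's organization is 3 direct reports plus everyone under them: 8 + 1 + 1 = 10.

10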